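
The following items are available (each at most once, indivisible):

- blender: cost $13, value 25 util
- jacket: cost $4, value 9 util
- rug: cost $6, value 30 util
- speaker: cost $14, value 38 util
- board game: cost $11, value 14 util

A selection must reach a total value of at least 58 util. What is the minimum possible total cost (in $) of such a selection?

Subsets with value ≥ 58, sorted by total cost:
- rug+speaker: cost 20, value 68
- blender+jacket+rug: cost 23, value 64
- jacket+rug+speaker: cost 24, value 77
Minimum cost: 20 $.

20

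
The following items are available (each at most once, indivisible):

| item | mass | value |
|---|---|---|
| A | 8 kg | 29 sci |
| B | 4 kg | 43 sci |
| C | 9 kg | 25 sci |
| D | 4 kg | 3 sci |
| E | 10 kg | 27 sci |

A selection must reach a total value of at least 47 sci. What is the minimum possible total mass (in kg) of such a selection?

Subsets with value ≥ 47, sorted by total mass:
- A+B: mass 12, value 72
- B+C: mass 13, value 68
- B+E: mass 14, value 70
Minimum mass: 12 kg.

12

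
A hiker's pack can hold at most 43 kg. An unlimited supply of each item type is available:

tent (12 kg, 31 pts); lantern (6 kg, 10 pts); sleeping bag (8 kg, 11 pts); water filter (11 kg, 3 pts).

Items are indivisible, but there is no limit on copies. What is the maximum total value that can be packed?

103 pts

Best value-per-unit is tent at 31/12; filling with it alone gives 3×31 = 93.
Optimal mix: 3×tent + 1×lantern → weight 42, value 103.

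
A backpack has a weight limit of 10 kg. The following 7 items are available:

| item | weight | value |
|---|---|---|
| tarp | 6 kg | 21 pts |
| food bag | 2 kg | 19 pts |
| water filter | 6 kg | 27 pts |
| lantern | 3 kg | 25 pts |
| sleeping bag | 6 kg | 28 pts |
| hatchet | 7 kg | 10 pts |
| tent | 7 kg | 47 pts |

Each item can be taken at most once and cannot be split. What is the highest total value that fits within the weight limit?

Check high-value combinations within 10 kg:
- lantern+tent: weight 3+7=10, value 25+47=72
- food bag+tent: weight 2+7=9, value 19+47=66
- lantern+sleeping bag: weight 3+6=9, value 25+28=53
Best: 72 pts.

72 pts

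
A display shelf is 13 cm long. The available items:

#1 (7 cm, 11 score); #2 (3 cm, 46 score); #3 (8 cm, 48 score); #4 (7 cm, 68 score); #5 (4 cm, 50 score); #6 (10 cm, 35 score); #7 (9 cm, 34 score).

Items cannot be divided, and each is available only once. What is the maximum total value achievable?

Check high-value combinations within 13 cm:
- #4+#5: length 7+4=11, value 68+50=118
- #2+#4: length 3+7=10, value 46+68=114
- #3+#5: length 8+4=12, value 48+50=98
- #2+#5: length 3+4=7, value 46+50=96
- #2+#3: length 3+8=11, value 46+48=94
Best: 118 score.

118 score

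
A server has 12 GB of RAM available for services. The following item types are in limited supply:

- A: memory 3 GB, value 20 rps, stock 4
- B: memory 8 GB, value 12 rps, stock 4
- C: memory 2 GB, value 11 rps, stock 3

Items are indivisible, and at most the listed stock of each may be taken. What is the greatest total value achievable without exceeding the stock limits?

Top feasible selections:
- 4×A: memory 12, value 80
- 2×A + 3×C: memory 12, value 73
Best: 80 rps.

80 rps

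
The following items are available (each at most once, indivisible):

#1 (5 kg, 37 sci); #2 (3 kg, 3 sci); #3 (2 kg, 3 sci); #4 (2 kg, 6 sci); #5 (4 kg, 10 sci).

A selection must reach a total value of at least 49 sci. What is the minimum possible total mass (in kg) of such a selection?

Subsets with value ≥ 49, sorted by total mass:
- #1+#4+#5: mass 11, value 53
- #1+#3+#5: mass 11, value 50
- #1+#2+#5: mass 12, value 50
- #1+#2+#3+#4: mass 12, value 49
Minimum mass: 11 kg.

11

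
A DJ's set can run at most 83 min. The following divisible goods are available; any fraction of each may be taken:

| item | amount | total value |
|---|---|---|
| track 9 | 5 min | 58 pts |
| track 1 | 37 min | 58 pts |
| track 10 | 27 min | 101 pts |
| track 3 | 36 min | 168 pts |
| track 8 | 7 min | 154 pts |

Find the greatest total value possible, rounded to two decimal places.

Take in order of value per unit:
- track 8 (154/7 per unit): all 7 → value 154, running total 154.00
- track 9 (58/5 per unit): all 5 → value 58, running total 212.00
- track 3 (168/36 per unit): all 36 → value 168, running total 380.00
- track 10 (101/27 per unit): all 27 → value 101, running total 481.00
- track 1 (58/37 per unit): 8 of 37 → value 8×58/37 = 12.5405, running total 493.54
Total 493.54.

493.54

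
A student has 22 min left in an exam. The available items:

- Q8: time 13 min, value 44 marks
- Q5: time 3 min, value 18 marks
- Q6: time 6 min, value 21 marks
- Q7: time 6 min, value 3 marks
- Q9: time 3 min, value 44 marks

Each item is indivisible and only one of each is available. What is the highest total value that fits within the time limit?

Check high-value combinations within 22 min:
- Q8+Q6+Q9: time 13+6+3=22, value 44+21+44=109
- Q8+Q5+Q9: time 13+3+3=19, value 44+18+44=106
- Q8+Q7+Q9: time 13+6+3=22, value 44+3+44=91
Best: 109 marks.

109 marks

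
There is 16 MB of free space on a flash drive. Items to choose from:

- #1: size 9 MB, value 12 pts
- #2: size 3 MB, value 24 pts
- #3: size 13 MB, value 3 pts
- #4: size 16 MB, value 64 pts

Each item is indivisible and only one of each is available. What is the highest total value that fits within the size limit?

Check high-value combinations within 16 MB:
- #4: size 16, value 64
- #1+#2: size 9+3=12, value 12+24=36
- #2+#3: size 3+13=16, value 24+3=27
- #2: size 3, value 24
- #1: size 9, value 12
Best: 64 pts.

64 pts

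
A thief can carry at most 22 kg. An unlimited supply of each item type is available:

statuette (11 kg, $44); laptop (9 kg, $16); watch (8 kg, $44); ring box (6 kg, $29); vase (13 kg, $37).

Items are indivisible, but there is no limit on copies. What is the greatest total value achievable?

$117

Best value-per-unit is watch at 44/8; filling with it alone gives 2×44 = 88.
Optimal mix: 2×watch + 1×ring box → weight 22, value 117.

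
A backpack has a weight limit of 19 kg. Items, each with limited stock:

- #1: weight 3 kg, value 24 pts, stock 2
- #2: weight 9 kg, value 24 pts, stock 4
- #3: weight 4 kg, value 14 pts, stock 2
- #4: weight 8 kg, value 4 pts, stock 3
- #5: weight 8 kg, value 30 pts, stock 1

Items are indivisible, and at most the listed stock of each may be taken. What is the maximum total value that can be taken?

92 pts

Top feasible selections:
- 2×#1 + 1×#3 + 1×#5: weight 18, value 92
- 2×#1 + 1×#2 + 1×#3: weight 19, value 86
- 1×#1 + 2×#3 + 1×#5: weight 19, value 82
Best: 92 pts.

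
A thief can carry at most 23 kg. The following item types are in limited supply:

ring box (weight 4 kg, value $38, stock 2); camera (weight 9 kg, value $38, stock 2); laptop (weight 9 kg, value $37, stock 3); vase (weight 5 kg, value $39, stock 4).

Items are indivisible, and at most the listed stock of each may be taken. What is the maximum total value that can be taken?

$193

Top feasible selections:
- 2×ring box + 3×vase: weight 23, value 193
- 4×vase: weight 20, value 156
- 1×ring box + 3×vase: weight 19, value 155
- 2×ring box + 2×vase: weight 18, value 154
Best: $193.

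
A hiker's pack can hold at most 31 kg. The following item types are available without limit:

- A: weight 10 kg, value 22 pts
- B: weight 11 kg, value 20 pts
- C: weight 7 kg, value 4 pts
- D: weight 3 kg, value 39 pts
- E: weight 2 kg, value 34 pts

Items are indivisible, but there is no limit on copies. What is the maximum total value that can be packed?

515 pts

Best value-per-unit is E at 34/2; filling with it alone gives 15×34 = 510.
Optimal mix: 1×D + 14×E → weight 31, value 515.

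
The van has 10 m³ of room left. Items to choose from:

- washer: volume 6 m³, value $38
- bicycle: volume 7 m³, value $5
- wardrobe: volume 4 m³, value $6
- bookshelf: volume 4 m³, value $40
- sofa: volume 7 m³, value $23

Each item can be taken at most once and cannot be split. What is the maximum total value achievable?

Check high-value combinations within 10 m³:
- washer+bookshelf: volume 6+4=10, value 38+40=78
- wardrobe+bookshelf: volume 4+4=8, value 6+40=46
- washer+wardrobe: volume 6+4=10, value 38+6=44
Best: $78.

$78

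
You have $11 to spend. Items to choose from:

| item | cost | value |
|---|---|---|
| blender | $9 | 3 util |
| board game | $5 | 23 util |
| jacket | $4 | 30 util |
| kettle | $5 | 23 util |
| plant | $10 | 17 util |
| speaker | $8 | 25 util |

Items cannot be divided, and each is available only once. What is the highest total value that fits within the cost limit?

53 util

This is a 0/1 knapsack; check combinations near the capacity.
- board game+jacket: cost 5+4=9, value 23+30=53
- jacket+kettle: cost 4+5=9, value 30+23=53
- board game+kettle: cost 5+5=10, value 23+23=46
- jacket: cost 4, value 30
Best: 53 util.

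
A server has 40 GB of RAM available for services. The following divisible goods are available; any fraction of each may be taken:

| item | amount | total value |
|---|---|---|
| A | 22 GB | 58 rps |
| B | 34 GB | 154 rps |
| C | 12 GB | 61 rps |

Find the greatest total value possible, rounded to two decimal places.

187.82

Take in order of value per unit:
- C (61/12 per unit): all 12 → value 61, running total 61.00
- B (154/34 per unit): 28 of 34 → value 28×154/34 = 126.8235, running total 187.82
Total 187.82.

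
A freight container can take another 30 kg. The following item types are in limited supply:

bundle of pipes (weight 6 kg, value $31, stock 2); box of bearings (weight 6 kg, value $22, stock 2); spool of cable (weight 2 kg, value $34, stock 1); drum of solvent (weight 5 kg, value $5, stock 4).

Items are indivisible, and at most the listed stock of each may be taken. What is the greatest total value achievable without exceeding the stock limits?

Top feasible selections:
- 2×bundle of pipes + 2×box of bearings + 1×spool of cable: weight 26, value 140
- 2×bundle of pipes + 1×box of bearings + 1×spool of cable + 2×drum of solvent: weight 30, value 128
- 2×bundle of pipes + 1×box of bearings + 1×spool of cable + 1×drum of solvent: weight 25, value 123
- 1×bundle of pipes + 2×box of bearings + 1×spool of cable + 2×drum of solvent: weight 30, value 119
Best: $140.

$140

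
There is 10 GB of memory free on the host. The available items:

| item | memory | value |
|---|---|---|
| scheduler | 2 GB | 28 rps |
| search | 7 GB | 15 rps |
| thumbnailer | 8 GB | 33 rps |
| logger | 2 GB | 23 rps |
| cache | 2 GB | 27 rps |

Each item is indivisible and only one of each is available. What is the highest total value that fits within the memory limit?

Check high-value combinations within 10 GB:
- scheduler+logger+cache: memory 2+2+2=6, value 28+23+27=78
- scheduler+thumbnailer: memory 2+8=10, value 28+33=61
- thumbnailer+cache: memory 8+2=10, value 33+27=60
- thumbnailer+logger: memory 8+2=10, value 33+23=56
Best: 78 rps.

78 rps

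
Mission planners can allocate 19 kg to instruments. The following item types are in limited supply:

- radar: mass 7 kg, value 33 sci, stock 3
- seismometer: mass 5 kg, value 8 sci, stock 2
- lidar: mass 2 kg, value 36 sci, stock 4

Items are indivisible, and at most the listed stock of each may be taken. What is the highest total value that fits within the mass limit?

177 sci

Top feasible selections:
- 1×radar + 4×lidar: mass 15, value 177
- 2×seismometer + 4×lidar: mass 18, value 160
Best: 177 sci.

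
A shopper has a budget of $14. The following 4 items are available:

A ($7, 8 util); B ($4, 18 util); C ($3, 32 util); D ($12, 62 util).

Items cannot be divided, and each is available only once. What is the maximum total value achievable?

Check high-value combinations within $14:
- D: cost 12, value 62
- A+B+C: cost 7+4+3=14, value 8+18+32=58
- B+C: cost 4+3=7, value 18+32=50
Best: 62 util.

62 util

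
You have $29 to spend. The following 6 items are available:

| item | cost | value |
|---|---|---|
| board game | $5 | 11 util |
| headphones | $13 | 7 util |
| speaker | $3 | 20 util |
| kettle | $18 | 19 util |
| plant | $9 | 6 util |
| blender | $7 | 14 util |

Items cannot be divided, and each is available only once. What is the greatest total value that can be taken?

Check high-value combinations within $29:
- speaker+kettle+blender: cost 3+18+7=28, value 20+19+14=53
- board game+headphones+speaker+blender: cost 5+13+3+7=28, value 11+7+20+14=52
- board game+speaker+plant+blender: cost 5+3+9+7=24, value 11+20+6+14=51
Best: 53 util.

53 util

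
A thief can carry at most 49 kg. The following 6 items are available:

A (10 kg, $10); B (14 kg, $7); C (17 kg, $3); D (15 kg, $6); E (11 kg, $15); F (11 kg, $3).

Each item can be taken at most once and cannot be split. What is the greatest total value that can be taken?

Check high-value combinations within 49 kg:
- A+B+E+F: weight 10+14+11+11=46, value 10+7+15+3=35
- A+D+E+F: weight 10+15+11+11=47, value 10+6+15+3=34
- A+B+E: weight 10+14+11=35, value 10+7+15=32
- A+D+E: weight 10+15+11=36, value 10+6+15=31
Best: $35.

$35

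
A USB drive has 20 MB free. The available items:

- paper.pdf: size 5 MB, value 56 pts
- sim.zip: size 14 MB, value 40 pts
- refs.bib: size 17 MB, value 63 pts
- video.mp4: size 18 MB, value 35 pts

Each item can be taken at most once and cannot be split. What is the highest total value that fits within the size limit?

Check high-value combinations within 20 MB:
- paper.pdf+sim.zip: size 5+14=19, value 56+40=96
- refs.bib: size 17, value 63
- paper.pdf: size 5, value 56
Best: 96 pts.

96 pts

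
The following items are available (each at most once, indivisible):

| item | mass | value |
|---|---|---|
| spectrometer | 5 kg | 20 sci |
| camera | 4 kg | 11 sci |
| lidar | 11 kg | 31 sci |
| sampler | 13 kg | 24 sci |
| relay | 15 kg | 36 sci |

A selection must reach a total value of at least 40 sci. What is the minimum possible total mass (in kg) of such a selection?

Subsets with value ≥ 40, sorted by total mass:
- camera+lidar: mass 15, value 42
- spectrometer+lidar: mass 16, value 51
Minimum mass: 15 kg.

15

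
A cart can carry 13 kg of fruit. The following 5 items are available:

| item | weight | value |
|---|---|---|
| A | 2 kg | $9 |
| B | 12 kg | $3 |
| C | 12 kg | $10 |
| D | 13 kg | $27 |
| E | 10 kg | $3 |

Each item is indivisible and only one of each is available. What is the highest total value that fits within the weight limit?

Check high-value combinations within 13 kg:
- D: weight 13, value 27
- A+E: weight 2+10=12, value 9+3=12
- C: weight 12, value 10
- A: weight 2, value 9
Best: $27.

$27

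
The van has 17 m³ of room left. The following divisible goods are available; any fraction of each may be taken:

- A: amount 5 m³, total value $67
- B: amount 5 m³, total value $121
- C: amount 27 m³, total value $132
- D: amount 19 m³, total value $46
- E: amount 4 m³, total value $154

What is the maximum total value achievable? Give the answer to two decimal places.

356.67

Take in order of value per unit:
- E (154/4 per unit): all 4 → value 154, running total 154.00
- B (121/5 per unit): all 5 → value 121, running total 275.00
- A (67/5 per unit): all 5 → value 67, running total 342.00
- C (132/27 per unit): 3 of 27 → value 3×132/27 = 14.6667, running total 356.67
Total 356.67.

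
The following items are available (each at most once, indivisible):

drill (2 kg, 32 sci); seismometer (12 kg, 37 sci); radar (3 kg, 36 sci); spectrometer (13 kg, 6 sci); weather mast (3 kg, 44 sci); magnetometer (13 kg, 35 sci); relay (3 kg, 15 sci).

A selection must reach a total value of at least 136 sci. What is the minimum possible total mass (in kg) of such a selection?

20

Subsets with value ≥ 136, sorted by total mass:
- drill+seismometer+radar+weather mast: mass 20, value 149
- drill+radar+weather mast+magnetometer: mass 21, value 147
- drill+seismometer+radar+weather mast+relay: mass 23, value 164
Minimum mass: 20 kg.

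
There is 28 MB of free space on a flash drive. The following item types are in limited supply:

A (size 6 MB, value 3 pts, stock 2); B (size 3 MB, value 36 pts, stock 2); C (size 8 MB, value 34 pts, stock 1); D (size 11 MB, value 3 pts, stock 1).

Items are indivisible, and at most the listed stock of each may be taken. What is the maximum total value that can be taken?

Best selections within size 28 and stock limits:
- 2×A + 2×B + 1×C: size 26, value 112
- 1×A + 2×B + 1×C: size 20, value 109
- 2×B + 1×C + 1×D: size 25, value 109
Best: 112 pts.

112 pts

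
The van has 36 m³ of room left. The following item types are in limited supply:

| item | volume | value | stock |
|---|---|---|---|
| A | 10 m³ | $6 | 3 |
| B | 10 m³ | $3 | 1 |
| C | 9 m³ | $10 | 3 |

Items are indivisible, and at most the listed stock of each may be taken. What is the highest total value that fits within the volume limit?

$30

Best selections within volume 36 and stock limits:
- 3×C: volume 27, value 30
- 1×A + 2×C: volume 28, value 26
- 1×B + 2×C: volume 28, value 23
- 2×A + 1×C: volume 29, value 22
Best: $30.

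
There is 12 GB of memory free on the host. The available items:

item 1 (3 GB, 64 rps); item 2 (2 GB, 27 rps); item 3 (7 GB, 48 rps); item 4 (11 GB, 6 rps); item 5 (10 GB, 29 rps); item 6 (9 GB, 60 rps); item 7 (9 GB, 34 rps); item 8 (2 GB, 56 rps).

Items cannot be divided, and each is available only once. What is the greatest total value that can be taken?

Check high-value combinations within 12 GB:
- item 1+item 3+item 8: memory 3+7+2=12, value 64+48+56=168
- item 1+item 2+item 8: memory 3+2+2=7, value 64+27+56=147
- item 1+item 2+item 3: memory 3+2+7=12, value 64+27+48=139
- item 2+item 3+item 8: memory 2+7+2=11, value 27+48+56=131
Best: 168 rps.

168 rps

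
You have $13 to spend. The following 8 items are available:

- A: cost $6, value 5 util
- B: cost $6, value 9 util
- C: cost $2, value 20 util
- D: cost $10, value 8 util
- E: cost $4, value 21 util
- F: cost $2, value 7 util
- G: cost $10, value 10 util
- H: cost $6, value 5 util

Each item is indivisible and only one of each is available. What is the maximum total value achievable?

50 util

This is a 0/1 knapsack; check combinations near the capacity.
- B+C+E: cost 6+2+4=12, value 9+20+21=50
- C+E+F: cost 2+4+2=8, value 20+21+7=48
- A+C+E: cost 6+2+4=12, value 5+20+21=46
- C+E+H: cost 2+4+6=12, value 20+21+5=46
Best: 50 util.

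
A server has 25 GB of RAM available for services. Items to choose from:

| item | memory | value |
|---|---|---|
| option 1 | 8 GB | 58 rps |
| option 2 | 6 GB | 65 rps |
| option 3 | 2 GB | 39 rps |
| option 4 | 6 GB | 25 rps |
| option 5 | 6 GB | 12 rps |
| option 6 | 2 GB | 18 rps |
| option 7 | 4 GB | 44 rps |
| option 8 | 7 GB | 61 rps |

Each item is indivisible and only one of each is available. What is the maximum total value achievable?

241 rps

Check high-value combinations within 25 GB:
- option 1+option 2+option 3+option 6+option 8: memory 8+6+2+2+7=25, value 58+65+39+18+61=241
- option 2+option 3+option 4+option 7+option 8: memory 6+2+6+4+7=25, value 65+39+25+44+61=234
- option 1+option 2+option 7+option 8: memory 8+6+4+7=25, value 58+65+44+61=228
- option 2+option 3+option 6+option 7+option 8: memory 6+2+2+4+7=21, value 65+39+18+44+61=227
Best: 241 rps.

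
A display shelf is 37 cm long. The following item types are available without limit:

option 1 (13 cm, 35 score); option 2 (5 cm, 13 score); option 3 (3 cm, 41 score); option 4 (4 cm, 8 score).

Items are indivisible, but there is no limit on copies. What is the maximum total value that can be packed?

492 score

Best value-per-unit is option 3 at 41/3, and filling with it alone uses length 12×3=36. No mix of the others beats 12×41 = 492.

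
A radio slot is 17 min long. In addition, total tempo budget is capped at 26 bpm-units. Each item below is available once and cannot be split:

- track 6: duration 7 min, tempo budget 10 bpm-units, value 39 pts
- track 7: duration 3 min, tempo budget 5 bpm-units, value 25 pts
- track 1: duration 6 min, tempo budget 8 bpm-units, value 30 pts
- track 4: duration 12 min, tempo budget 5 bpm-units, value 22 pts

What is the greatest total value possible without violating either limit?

94 pts

Feasible sets respecting both limits:
- track 6+track 7+track 1: duration 16, tempo budget 23, value 94
- track 6+track 1: duration 13, tempo budget 18, value 69
- track 6+track 7: duration 10, tempo budget 15, value 64
- track 7+track 1: duration 9, tempo budget 13, value 55
Best: 94 pts.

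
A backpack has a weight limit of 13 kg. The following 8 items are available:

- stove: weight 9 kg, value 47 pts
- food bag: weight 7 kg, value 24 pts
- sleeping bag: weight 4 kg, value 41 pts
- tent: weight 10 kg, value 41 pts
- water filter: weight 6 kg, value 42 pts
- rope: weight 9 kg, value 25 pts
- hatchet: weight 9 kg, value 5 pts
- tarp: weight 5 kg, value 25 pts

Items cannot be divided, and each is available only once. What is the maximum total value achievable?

Check high-value combinations within 13 kg:
- stove+sleeping bag: weight 9+4=13, value 47+41=88
- sleeping bag+water filter: weight 4+6=10, value 41+42=83
- water filter+tarp: weight 6+5=11, value 42+25=67
- sleeping bag+tarp: weight 4+5=9, value 41+25=66
Best: 88 pts.

88 pts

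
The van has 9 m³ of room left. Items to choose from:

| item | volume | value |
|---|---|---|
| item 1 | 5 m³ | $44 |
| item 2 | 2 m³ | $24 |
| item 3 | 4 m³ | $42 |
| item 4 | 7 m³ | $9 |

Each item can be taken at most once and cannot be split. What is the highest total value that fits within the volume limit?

$86

Check high-value combinations within 9 m³:
- item 1+item 3: volume 5+4=9, value 44+42=86
- item 1+item 2: volume 5+2=7, value 44+24=68
- item 2+item 3: volume 2+4=6, value 24+42=66
Best: $86.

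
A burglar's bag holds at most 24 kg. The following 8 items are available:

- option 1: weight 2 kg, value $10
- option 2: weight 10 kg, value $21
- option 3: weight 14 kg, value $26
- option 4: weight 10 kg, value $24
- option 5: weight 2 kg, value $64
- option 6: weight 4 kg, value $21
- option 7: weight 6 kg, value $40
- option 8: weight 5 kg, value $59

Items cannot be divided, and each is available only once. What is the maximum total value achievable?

Check high-value combinations within 24 kg:
- option 1+option 5+option 6+option 7+option 8: weight 2+2+4+6+5=19, value 10+64+21+40+59=194
- option 4+option 5+option 7+option 8: weight 10+2+6+5=23, value 24+64+40+59=187
- option 5+option 6+option 7+option 8: weight 2+4+6+5=17, value 64+21+40+59=184
- option 2+option 5+option 7+option 8: weight 10+2+6+5=23, value 21+64+40+59=184
Best: $194.

$194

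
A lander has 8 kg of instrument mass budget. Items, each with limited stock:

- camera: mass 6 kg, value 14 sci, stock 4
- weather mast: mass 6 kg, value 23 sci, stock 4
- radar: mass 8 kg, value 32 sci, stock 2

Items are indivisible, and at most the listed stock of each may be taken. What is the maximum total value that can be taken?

32 sci

Top feasible selections:
- 1×radar: mass 8, value 32
- 1×weather mast: mass 6, value 23
- 1×camera: mass 6, value 14
Best: 32 sci.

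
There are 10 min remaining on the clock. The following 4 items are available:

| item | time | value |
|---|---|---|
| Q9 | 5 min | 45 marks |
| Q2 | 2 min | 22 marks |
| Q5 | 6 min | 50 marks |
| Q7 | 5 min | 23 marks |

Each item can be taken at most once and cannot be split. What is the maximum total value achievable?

72 marks

Check high-value combinations within 10 min:
- Q2+Q5: time 2+6=8, value 22+50=72
- Q9+Q7: time 5+5=10, value 45+23=68
- Q9+Q2: time 5+2=7, value 45+22=67
- Q5: time 6, value 50
Best: 72 marks.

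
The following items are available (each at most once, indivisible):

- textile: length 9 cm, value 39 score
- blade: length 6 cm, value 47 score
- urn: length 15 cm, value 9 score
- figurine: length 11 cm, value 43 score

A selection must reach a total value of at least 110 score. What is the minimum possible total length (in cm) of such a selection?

Subsets with value ≥ 110, sorted by total length:
- textile+blade+figurine: length 26, value 129
- textile+blade+urn+figurine: length 41, value 138
Minimum length: 26 cm.

26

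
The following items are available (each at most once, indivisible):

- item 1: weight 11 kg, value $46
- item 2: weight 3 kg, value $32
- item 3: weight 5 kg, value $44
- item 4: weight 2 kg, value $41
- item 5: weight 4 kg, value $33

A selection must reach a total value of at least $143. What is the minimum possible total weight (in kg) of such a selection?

14

Subsets with value ≥ 143, sorted by total weight:
- item 2+item 3+item 4+item 5: weight 14, value 150
- item 1+item 2+item 4+item 5: weight 20, value 152
Minimum weight: 14 kg.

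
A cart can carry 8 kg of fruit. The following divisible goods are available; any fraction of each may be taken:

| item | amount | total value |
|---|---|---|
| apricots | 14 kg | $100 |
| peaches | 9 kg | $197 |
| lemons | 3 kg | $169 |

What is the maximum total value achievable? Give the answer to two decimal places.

Take in order of value per unit:
- lemons (169/3 per unit): all 3 → value 169, running total 169.00
- peaches (197/9 per unit): 5 of 9 → value 5×197/9 = 109.4444, running total 278.44
Total 278.44.

278.44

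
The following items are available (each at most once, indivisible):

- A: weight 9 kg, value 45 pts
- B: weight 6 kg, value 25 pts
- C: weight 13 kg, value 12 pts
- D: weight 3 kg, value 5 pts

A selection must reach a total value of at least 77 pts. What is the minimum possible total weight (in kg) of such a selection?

28

Subsets with value ≥ 77, sorted by total weight:
- A+B+C: weight 28, value 82
- A+B+C+D: weight 31, value 87
Minimum weight: 28 kg.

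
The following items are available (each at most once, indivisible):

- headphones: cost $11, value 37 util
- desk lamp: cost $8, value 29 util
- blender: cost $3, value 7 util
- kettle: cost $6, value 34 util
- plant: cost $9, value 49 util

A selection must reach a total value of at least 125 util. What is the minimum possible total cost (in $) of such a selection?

Subsets with value ≥ 125, sorted by total cost:
- headphones+blender+kettle+plant: cost 29, value 127
- headphones+desk lamp+kettle+plant: cost 34, value 149
- headphones+desk lamp+blender+kettle+plant: cost 37, value 156
Minimum cost: 29 $.

29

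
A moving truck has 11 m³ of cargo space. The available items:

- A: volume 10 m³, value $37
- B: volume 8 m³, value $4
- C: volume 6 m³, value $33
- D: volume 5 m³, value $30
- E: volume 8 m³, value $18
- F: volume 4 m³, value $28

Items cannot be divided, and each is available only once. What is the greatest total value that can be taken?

$63

Check high-value combinations within 11 m³:
- C+D: volume 6+5=11, value 33+30=63
- C+F: volume 6+4=10, value 33+28=61
- D+F: volume 5+4=9, value 30+28=58
- A: volume 10, value 37
Best: $63.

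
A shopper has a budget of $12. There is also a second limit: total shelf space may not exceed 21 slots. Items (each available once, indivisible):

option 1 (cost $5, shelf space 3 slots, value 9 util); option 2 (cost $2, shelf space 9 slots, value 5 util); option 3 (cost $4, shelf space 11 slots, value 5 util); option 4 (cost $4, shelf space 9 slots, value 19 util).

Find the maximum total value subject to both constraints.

Feasible sets respecting both limits:
- option 1+option 2+option 4: cost 11, shelf space 21, value 33
- option 1+option 4: cost 9, shelf space 12, value 28
- option 2+option 4: cost 6, shelf space 18, value 24
- option 3+option 4: cost 8, shelf space 20, value 24
Best: 33 util.

33 util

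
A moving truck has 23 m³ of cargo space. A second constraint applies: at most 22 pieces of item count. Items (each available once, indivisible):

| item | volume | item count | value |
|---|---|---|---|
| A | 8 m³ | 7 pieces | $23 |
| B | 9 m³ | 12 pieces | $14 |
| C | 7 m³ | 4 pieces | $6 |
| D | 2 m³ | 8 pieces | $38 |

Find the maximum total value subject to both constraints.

Feasible sets respecting both limits:
- A+C+D: volume 17, item count 19, value 67
- A+D: volume 10, item count 15, value 61
- B+D: volume 11, item count 20, value 52
Best: $67.

$67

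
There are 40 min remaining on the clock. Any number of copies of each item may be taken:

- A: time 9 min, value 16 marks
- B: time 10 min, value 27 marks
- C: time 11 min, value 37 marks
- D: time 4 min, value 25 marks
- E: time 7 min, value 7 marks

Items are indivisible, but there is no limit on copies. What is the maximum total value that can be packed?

250 marks

Best value-per-unit is D at 25/4, and filling with it alone uses time 10×4=40. No mix of the others beats 10×25 = 250.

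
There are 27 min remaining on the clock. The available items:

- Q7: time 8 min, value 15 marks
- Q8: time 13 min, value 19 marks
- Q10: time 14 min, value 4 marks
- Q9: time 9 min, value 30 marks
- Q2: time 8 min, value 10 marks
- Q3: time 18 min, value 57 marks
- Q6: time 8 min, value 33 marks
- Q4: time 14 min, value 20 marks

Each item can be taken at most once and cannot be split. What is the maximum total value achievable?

90 marks

Check high-value combinations within 27 min:
- Q3+Q6: time 18+8=26, value 57+33=90
- Q9+Q3: time 9+18=27, value 30+57=87
- Q7+Q9+Q6: time 8+9+8=25, value 15+30+33=78
- Q9+Q2+Q6: time 9+8+8=25, value 30+10+33=73
Best: 90 marks.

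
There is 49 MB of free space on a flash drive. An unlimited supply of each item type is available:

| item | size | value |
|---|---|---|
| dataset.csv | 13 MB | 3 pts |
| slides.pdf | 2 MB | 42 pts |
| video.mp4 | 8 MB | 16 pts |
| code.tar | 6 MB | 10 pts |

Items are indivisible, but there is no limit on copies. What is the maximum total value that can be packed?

Best value-per-unit is slides.pdf at 42/2, and filling with it alone uses size 24×2=48. No mix of the others beats 24×42 = 1008.

1008 pts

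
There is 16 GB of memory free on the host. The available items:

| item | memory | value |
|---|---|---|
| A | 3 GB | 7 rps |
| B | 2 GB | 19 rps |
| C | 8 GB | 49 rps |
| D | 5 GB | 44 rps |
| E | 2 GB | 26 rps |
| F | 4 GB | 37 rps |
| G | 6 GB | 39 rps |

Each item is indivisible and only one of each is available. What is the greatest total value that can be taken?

133 rps

Check high-value combinations within 16 GB:
- A+B+D+E+F: memory 3+2+5+2+4=16, value 7+19+44+26+37=133
- B+C+E+F: memory 2+8+2+4=16, value 19+49+26+37=131
- B+D+E+G: memory 2+5+2+6=15, value 19+44+26+39=128
Best: 133 rps.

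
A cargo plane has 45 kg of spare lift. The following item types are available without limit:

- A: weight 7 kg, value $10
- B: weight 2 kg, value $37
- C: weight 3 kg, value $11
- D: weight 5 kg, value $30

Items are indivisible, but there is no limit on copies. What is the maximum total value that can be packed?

$814

Best value-per-unit is B at 37/2, and filling with it alone uses weight 22×2=44. No mix of the others beats 22×37 = 814.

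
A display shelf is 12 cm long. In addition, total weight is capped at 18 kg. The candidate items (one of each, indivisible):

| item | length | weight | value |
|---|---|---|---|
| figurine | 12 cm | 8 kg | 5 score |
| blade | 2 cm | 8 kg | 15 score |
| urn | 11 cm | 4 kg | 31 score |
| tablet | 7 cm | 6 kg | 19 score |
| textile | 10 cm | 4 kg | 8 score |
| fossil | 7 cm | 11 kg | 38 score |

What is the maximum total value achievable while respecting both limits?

Feasible sets respecting both limits:
- fossil: length 7, weight 11, value 38
- blade+tablet: length 9, weight 14, value 34
- urn: length 11, weight 4, value 31
- blade+textile: length 12, weight 12, value 23
Best: 38 score.

38 score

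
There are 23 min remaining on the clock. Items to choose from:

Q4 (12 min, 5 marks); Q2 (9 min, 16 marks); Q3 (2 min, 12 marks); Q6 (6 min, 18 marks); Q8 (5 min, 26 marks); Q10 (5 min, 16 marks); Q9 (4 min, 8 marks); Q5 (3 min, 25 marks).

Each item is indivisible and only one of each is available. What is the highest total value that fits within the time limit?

Check high-value combinations within 23 min:
- Q3+Q6+Q8+Q10+Q5: time 2+6+5+5+3=21, value 12+18+26+16+25=97
- Q6+Q8+Q10+Q9+Q5: time 6+5+5+4+3=23, value 18+26+16+8+25=93
- Q3+Q6+Q8+Q9+Q5: time 2+6+5+4+3=20, value 12+18+26+8+25=89
- Q3+Q8+Q10+Q9+Q5: time 2+5+5+4+3=19, value 12+26+16+8+25=87
- Q2+Q3+Q8+Q9+Q5: time 9+2+5+4+3=23, value 16+12+26+8+25=87
Best: 97 marks.

97 marks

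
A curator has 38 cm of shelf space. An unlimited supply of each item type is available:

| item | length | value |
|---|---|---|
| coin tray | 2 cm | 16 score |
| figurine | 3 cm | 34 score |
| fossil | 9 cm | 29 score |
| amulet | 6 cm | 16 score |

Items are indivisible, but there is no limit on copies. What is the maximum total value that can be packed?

Best value-per-unit is figurine at 34/3; filling with it alone gives 12×34 = 408.
Optimal mix: 1×coin tray + 12×figurine → length 38, value 424.

424 score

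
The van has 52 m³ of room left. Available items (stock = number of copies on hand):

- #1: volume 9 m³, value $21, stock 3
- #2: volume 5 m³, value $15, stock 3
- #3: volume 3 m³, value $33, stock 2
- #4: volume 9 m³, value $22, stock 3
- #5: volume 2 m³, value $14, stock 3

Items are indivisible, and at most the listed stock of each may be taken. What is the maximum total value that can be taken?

$205

Best selections within volume 52 and stock limits:
- 3×#2 + 2×#3 + 3×#4 + 2×#5: volume 52, value 205
- 2×#2 + 2×#3 + 3×#4 + 3×#5: volume 49, value 204
- 1×#1 + 3×#2 + 2×#3 + 2×#4 + 2×#5: volume 52, value 204
Best: $205.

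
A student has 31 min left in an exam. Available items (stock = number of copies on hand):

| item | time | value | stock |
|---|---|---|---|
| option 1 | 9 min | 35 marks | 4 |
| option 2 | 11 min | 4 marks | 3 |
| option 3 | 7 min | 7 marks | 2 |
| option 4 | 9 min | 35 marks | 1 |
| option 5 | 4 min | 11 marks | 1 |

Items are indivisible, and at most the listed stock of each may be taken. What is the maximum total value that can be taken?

116 marks

Top feasible selections:
- 2×option 1 + 1×option 4 + 1×option 5: time 31, value 116
- 3×option 1 + 1×option 5: time 31, value 116
Best: 116 marks.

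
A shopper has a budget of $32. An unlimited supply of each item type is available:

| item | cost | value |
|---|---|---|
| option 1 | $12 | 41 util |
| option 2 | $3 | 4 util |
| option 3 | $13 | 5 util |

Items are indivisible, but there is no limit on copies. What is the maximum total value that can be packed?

Best value-per-unit is option 1 at 41/12; filling with it alone gives 2×41 = 82.
Optimal mix: 2×option 1 + 2×option 2 → cost 30, value 90.

90 util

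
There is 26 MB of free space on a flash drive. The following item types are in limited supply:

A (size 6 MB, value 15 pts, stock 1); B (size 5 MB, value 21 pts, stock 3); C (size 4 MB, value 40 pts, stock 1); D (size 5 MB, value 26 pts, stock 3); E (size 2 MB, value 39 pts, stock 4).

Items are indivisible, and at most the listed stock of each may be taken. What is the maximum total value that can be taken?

Best selections within size 26 and stock limits:
- 1×C + 2×D + 4×E: size 22, value 248
- 1×B + 1×C + 1×D + 4×E: size 22, value 243
Best: 248 pts.

248 pts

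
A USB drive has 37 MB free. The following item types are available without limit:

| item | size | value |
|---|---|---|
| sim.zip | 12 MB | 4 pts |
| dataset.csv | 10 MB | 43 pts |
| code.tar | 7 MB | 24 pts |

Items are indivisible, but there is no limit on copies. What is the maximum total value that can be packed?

153 pts

Best value-per-unit is dataset.csv at 43/10; filling with it alone gives 3×43 = 129.
Optimal mix: 3×dataset.csv + 1×code.tar → size 37, value 153.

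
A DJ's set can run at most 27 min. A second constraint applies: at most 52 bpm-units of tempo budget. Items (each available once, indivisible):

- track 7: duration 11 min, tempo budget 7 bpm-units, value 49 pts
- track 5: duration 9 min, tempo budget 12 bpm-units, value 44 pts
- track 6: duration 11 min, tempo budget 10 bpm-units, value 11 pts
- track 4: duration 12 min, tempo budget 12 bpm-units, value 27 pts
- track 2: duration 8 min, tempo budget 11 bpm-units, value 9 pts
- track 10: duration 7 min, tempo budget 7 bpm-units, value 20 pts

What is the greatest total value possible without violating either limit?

Feasible sets respecting both limits:
- track 7+track 5+track 10: duration 27, tempo budget 26, value 113
- track 7+track 5: duration 20, tempo budget 19, value 93
- track 7+track 2+track 10: duration 26, tempo budget 25, value 78
- track 7+track 4: duration 23, tempo budget 19, value 76
Best: 113 pts.

113 pts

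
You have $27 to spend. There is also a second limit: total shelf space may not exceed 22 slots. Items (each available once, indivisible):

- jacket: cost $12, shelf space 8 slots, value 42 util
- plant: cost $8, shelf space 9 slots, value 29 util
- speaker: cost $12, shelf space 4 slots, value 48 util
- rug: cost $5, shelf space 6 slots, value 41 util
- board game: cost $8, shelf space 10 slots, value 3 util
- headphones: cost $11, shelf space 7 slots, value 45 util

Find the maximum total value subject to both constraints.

Feasible sets respecting both limits:
- plant+speaker+rug: cost 25, shelf space 19, value 118
- plant+rug+headphones: cost 24, shelf space 22, value 115
- speaker+headphones: cost 23, shelf space 11, value 93
Best: 118 util.

118 util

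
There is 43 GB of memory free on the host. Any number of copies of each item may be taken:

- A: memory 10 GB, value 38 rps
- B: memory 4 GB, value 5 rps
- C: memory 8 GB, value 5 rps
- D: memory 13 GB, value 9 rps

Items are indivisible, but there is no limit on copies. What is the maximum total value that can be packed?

Best value-per-unit is A at 38/10, and filling with it alone uses memory 4×10=40. No mix of the others beats 4×38 = 152.

152 rps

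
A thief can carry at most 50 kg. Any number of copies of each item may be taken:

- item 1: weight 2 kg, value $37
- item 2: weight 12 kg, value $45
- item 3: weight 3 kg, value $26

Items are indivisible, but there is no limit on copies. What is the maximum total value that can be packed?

$925

Best value-per-unit is item 1 at 37/2, and filling with it alone uses weight 25×2=50. No mix of the others beats 25×37 = 925.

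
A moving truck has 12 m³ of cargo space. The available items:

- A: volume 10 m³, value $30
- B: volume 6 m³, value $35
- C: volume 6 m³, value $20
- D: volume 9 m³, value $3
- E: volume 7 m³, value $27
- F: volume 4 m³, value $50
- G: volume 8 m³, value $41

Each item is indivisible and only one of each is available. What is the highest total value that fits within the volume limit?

This is a 0/1 knapsack; check combinations near the capacity.
- F+G: volume 4+8=12, value 50+41=91
- B+F: volume 6+4=10, value 35+50=85
- E+F: volume 7+4=11, value 27+50=77
- C+F: volume 6+4=10, value 20+50=70
- B+C: volume 6+6=12, value 35+20=55
Best: $91.

$91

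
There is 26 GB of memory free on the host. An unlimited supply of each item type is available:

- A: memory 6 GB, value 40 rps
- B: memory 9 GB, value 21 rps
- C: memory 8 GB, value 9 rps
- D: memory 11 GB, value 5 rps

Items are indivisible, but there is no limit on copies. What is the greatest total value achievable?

Best value-per-unit is A at 40/6, and filling with it alone uses memory 4×6=24. No mix of the others beats 4×40 = 160.

160 rps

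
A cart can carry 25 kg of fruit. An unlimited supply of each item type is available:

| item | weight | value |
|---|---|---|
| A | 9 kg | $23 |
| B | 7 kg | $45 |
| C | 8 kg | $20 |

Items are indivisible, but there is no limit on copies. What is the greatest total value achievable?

$135

Best value-per-unit is B at 45/7, and filling with it alone uses weight 3×7=21. No mix of the others beats 3×45 = 135.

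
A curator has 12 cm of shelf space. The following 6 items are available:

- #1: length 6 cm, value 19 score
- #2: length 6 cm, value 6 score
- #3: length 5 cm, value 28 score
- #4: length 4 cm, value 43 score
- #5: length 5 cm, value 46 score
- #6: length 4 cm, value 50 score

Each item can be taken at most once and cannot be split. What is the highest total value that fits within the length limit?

96 score

Check high-value combinations within 12 cm:
- #5+#6: length 5+4=9, value 46+50=96
- #4+#6: length 4+4=8, value 43+50=93
- #4+#5: length 4+5=9, value 43+46=89
- #3+#6: length 5+4=9, value 28+50=78
Best: 96 score.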